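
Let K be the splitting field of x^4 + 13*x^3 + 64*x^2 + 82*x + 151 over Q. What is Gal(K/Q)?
The polynomial is an irreducible quartic over Q and its discriminant is 2680770125, which is not a perfect square, so the Galois group is not contained in A_4. The resolvent cubic y^3 - 64*y^2 + 462*y + 6413 has exactly one rational root, so the Galois group is C_4 or D_4. The quartic becomes reducible over Q(sqrt(disc)), so the group is C_4.

C_4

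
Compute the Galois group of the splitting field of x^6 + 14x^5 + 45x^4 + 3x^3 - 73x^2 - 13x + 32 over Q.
6T12: PSL(2,5)

The polynomial f is an irreducible sextic over Q, so G = Gal(f/Q) is one of the 16 transitive subgroups 6T1, ..., 6T16 of S_6. The discriminant of f is 3646117689361 = 1909481^2, a perfect square, so G is contained in A_6. The transitive groups of degree 6 contained in A_6 are: A_4 (6T4, order 12), S_4 (6T7, order 24), (C_3 x C_3) : C_4 (6T10, order 36), PSL(2,5) (6T12, order 60), A_6 (6T15, order 360). By Dedekind's theorem, for a prime p not dividing disc(f) the degrees of the irreducible factors of f mod p form the cycle type of an element of G. Factoring f modulo the 21 such primes p <= 83 (skipping 7, 19, which divide the discriminant), each new pattern first appears at: mod 2: f = (x)(x^5 + x^3 + x^2 + x + 1), pattern 5+1; mod 11: f = (x^3 + 4x^2 + 7x + 2)(x^3 + 10x^2 + 9x + 5), pattern 3+3; mod 61: f = (x + 3)(x + 26)(x^2 + 23x + 23)(x^2 + 23x + 33), pattern 2+2+1+1. No other pattern occurs in this range, so the set of observed cycle types is {5+1, 3+3, 2+2+1+1}. The candidates containing elements of all these cycle types are PSL(2,5) (6T12) of order 60, A_6 (6T15) of order 360; the others are excluded. The observed types are precisely the cycle types that occur in PSL(2,5) (6T12) (apart from the identity). Each of the other remaining candidates has further cycle types, and by the Chebotarev density theorem the matching factorization patterns would occur for a proportion of primes equal to their share of the group: A_6 (6T15) additionally contains elements of type 4+2, 3+1+1+1 (130 of its 360 elements, about 36% of primes). None of the 21 primes tested shows any such pattern (for each of these groups the chance of that is below 10^-4), which rules them out. Hence G = PSL(2,5) (6T12), of order 60.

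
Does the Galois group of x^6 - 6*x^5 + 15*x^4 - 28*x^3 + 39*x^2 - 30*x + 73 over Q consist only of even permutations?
The polynomial is irreducible of degree 6 over Q. Its discriminant is -21134460321792, which is not a perfect square. A Galois group lies in the alternating group exactly when the discriminant is a square in Q, so the Galois group (C_6) is not contained in A_6.

No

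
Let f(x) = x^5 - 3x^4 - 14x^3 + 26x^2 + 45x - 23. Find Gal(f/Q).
The polynomial f is an irreducible quintic over Q, so G = Gal(f/Q) is a transitive subgroup of S_5: one of C_5 (5T1, order 5), D_5 (5T2, order 10), F_20 (5T3, order 20), A_5 (5T4, order 60) or S_5 (5T5, order 120). The discriminant of f is 15352201216 = 123904^2, a perfect square, so G is contained in A_5. The transitive groups of degree 5 contained in A_5 are: C_5 (5T1, order 5), D_5 (5T2, order 10), A_5 (5T4, order 60). By Dedekind's theorem, for a prime p not dividing disc(f) the degrees of the irreducible factors of f mod p form the cycle type of an element of G. Factoring f modulo the 14 such primes p <= 53 (skipping 2, 11, which divide the discriminant), each new pattern first appears at: mod 3: f = (x^5 + x^3 + 2x^2 + 1), pattern 5; mod 23: f = (x)(x + 2)(x + 10)(x + 14)(x + 17), pattern 1+1+1+1+1. No other pattern occurs in this range, so the set of observed cycle types is {5, 1+1+1+1+1}. The candidates containing elements of all these cycle types are C_5 (5T1) of order 5, D_5 (5T2) of order 10, A_5 (5T4) of order 60; the others are excluded. The observed types are precisely the cycle types that occur in C_5 (5T1). Each of the other remaining candidates has further cycle types, and by the Chebotarev density theorem the matching factorization patterns would occur for a proportion of primes equal to their share of the group: D_5 (5T2) additionally contains elements of type 2+2+1 (5 of its 10 elements, about 50% of primes); A_5 (5T4) additionally contains elements of type 3+1+1, 2+2+1 (35 of its 60 elements, about 58% of primes). None of the 14 primes tested shows any such pattern (for each of these groups the chance of that is below 10^-4), which rules them out. Hence G = C_5 (5T1), of order 5.

C_5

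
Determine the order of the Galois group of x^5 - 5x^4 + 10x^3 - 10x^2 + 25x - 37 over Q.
60

The degree of the splitting field over Q equals the order of the Galois group, so first determine the group. The polynomial f is an irreducible quintic over Q, so G = Gal(f/Q) is a transitive subgroup of S_5: one of C_5 (5T1, order 5), D_5 (5T2, order 10), F_20 (5T3, order 20), A_5 (5T4, order 60) or S_5 (5T5, order 120). The discriminant of f is 1024000000 = 32000^2, a perfect square, so G is contained in A_5. The transitive groups of degree 5 contained in A_5 are: C_5 (5T1, order 5), D_5 (5T2, order 10), A_5 (5T4, order 60). By Dedekind's theorem, for a prime p not dividing disc(f) the degrees of the irreducible factors of f mod p form the cycle type of an element of G. Factoring f modulo the 2 such primes p <= 7 (skipping 2, 5, which divide the discriminant), each new pattern first appears at: mod 3: f = (x^5 + x^4 + x^3 + 2x^2 + x + 2), pattern 5; mod 7: f = (x + 3)(x + 4)(x^3 + 2x^2 + 5x + 1), pattern 3+1+1. No other pattern occurs in this range, so the set of observed cycle types is {5, 3+1+1}. Among the candidates above, the only group containing elements of all these cycle types is A_5 (5T4) — each of C_5 (5T1), D_5 (5T2) lacks at least one of them. Hence G = A_5 (5T4), of order 60. The Galois group A_5 (5T4) has order 60, so the splitting field has degree 60 over Q.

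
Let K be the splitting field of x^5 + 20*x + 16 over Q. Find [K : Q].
60

The degree of the splitting field over Q equals the order of the Galois group, so first determine the group. The polynomial f is an irreducible quintic over Q, so G = Gal(f/Q) is a transitive subgroup of S_5: one of C_5 (5T1, order 5), D_5 (5T2, order 10), F_20 (5T3, order 20), A_5 (5T4, order 60) or S_5 (5T5, order 120). The discriminant of f is 1024000000 = 32000^2, a perfect square, so G is contained in A_5. The transitive groups of degree 5 contained in A_5 are: C_5 (5T1, order 5), D_5 (5T2, order 10), A_5 (5T4, order 60). By Dedekind's theorem, for a prime p not dividing disc(f) the degrees of the irreducible factors of f mod p form the cycle type of an element of G. Factoring f modulo the 2 such primes p <= 7 (skipping 2, 5, which divide the discriminant), each new pattern first appears at: mod 3: f = (x^5 + 2x + 1), pattern 5; mod 7: f = (x + 2)(x + 3)(x^3 + 2x^2 + 5x + 5), pattern 3+1+1. No other pattern occurs in this range, so the set of observed cycle types is {5, 3+1+1}. Among the candidates above, the only group containing elements of all these cycle types is A_5 (5T4) — each of C_5 (5T1), D_5 (5T2) lacks at least one of them. Hence G = A_5 (5T4), of order 60. The Galois group A_5 (5T4) has order 60, so the splitting field has degree 60 over Q.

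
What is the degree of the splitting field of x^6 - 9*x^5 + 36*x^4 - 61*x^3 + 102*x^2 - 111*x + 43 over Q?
The degree of the splitting field over Q equals the order of the Galois group, so first determine the group. The polynomial f is an irreducible sextic over Q, so G = Gal(f/Q) is one of the 16 transitive subgroups 6T1, ..., 6T16 of S_6. The discriminant of f is -2225513070000, which is not a perfect square, so G is not contained in A_6. The transitive groups of degree 6 not contained in A_6 are: C_6 (6T1, order 6), S_3 (6T2, order 6), D_6 (6T3, order 12), C_3 x S_3 (6T5, order 18), A_4 x C_2 (6T6, order 24), S_4 (6T8, order 24), S_3 x S_3 (6T9, order 36), S_4 x C_2 (6T11, order 48), (S_3 x S_3) : C_2 (6T13, order 72), PGL(2,5) (6T14, order 120), S_6 (6T16, order 720). By Dedekind's theorem, for a prime p not dividing disc(f) the degrees of the irreducible factors of f mod p form the cycle type of an element of G. Factoring f modulo the 23 such primes p <= 107 (skipping 2, 3, 5, 11, 29, which divide the discriminant), each new pattern first appears at: mod 7: f = (x^3 + x^2 + 6x + 5)(x^3 + 4x^2 + 5x + 3), pattern 3+3; mod 17: f = (x^2 + 5x + 14)(x^2 + 6x + 15)(x^2 + 14x + 10), pattern 2+2+2; mod 31: f = (x + 3)(x + 4)(x + 13)(x + 16)(x + 19)(x + 29), pattern 1+1+1+1+1+1. No other pattern occurs in this range, so the set of observed cycle types is {3+3, 2+2+2, 1+1+1+1+1+1}. The candidates containing elements of all these cycle types are C_6 (6T1) of order 6, S_3 (6T2) of order 6, D_6 (6T3) of order 12, C_3 x S_3 (6T5) of order 18, A_4 x C_2 (6T6) of order 24, S_4 (6T8) of order 24, S_3 x S_3 (6T9) of order 36, S_4 x C_2 (6T11) of order 48, (S_3 x S_3) : C_2 (6T13) of order 72, PGL(2,5) (6T14) of order 120, S_6 (6T16) of order 720; the others are excluded. The observed types are precisely the cycle types that occur in S_3 (6T2). Each of the other remaining candidates has further cycle types, and by the Chebotarev density theorem the matching factorization patterns would occur for a proportion of primes equal to their share of the group: C_6 (6T1) additionally contains elements of type 6 (2 of its 6 elements, about 33% of primes); D_6 (6T3) additionally contains elements of type 6, 2+2+1+1 (5 of its 12 elements, about 42% of primes); C_3 x S_3 (6T5) additionally contains elements of type 6, 3+1+1+1 (10 of its 18 elements, about 56% of primes); A_4 x C_2 (6T6) additionally contains elements of type 6, 2+2+1+1, 2+1+1+1+1 (14 of its 24 elements, about 58% of primes); S_4 (6T8) additionally contains elements of type 4+1+1, 2+2+1+1 (9 of its 24 elements, about 38% of primes); S_3 x S_3 (6T9) additionally contains elements of type 6, 3+1+1+1, 2+2+1+1 (25 of its 36 elements, about 69% of primes); S_4 x C_2 (6T11) additionally contains elements of type 6, 4+2, 4+1+1, 2+2+1+1, 2+1+1+1+1 (32 of its 48 elements, about 67% of primes); (S_3 x S_3) : C_2 (6T13) additionally contains elements of type 6, 4+2, 3+2+1, 3+1+1+1, 2+2+1+1, 2+1+1+1+1 (61 of its 72 elements, about 85% of primes); PGL(2,5) (6T14) additionally contains elements of type 6, 5+1, 4+1+1, 2+2+1+1 (89 of its 120 elements, about 74% of primes); S_6 (6T16) additionally contains elements of type 6, 5+1, 4+2, 4+1+1, 3+2+1, 3+1+1+1, 2+2+1+1, 2+1+1+1+1 (664 of its 720 elements, about 92% of primes). None of the 23 primes tested shows any such pattern (for each of these groups the chance of that is below 10^-4), which rules them out. Hence G = S_3 (6T2), of order 6. The Galois group S_3 (6T2) has order 6, so the splitting field has degree 6 over Q.

6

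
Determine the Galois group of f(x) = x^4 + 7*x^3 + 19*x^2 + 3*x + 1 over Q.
The polynomial is an irreducible quartic over Q and its discriminant is 465125, which is not a perfect square, so the Galois group is not contained in A_4. The resolvent cubic y^3 - 19*y^2 + 17*y + 18 has exactly one rational root, so the Galois group is C_4 or D_4. The quartic becomes reducible over Q(sqrt(disc)), so the group is C_4.

C_4, the cyclic group of order 4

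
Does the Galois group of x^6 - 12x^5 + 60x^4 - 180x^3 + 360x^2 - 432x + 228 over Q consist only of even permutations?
No

The polynomial is irreducible of degree 6 over Q. Its discriminant is 660451885056, which is not a perfect square. A Galois group lies in the alternating group exactly when the discriminant is a square in Q, so the Galois group (S_3 x S_3) is not contained in A_6.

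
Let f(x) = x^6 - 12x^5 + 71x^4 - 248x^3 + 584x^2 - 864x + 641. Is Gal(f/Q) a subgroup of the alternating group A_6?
The polynomial is irreducible of degree 6 over Q. Its discriminant is -1859720085278784, which is not a perfect square. A Galois group lies in the alternating group exactly when the discriminant is a square in Q, so the Galois group (S_4 x C_2) is not contained in A_6.

No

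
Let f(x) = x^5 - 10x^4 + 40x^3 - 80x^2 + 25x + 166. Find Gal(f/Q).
The polynomial f is an irreducible quintic over Q, so G = Gal(f/Q) is a transitive subgroup of S_5: one of C_5 (5T1, order 5), D_5 (5T2, order 10), F_20 (5T3, order 20), A_5 (5T4, order 60) or S_5 (5T5, order 120). The discriminant of f is 58564000000 = 242000^2, a perfect square, so G is contained in A_5. The transitive groups of degree 5 contained in A_5 are: C_5 (5T1, order 5), D_5 (5T2, order 10), A_5 (5T4, order 60). By Dedekind's theorem, for a prime p not dividing disc(f) the degrees of the irreducible factors of f mod p form the cycle type of an element of G. Factoring f modulo the 3 such primes p <= 13 (skipping 2, 5, 11, which divide the discriminant), each new pattern first appears at: mod 3: f = (x^5 + 2x^4 + x^3 + x^2 + x + 1), pattern 5; mod 13: f = (x + 4)(x + 6)(x^3 + 6x^2 + 8x + 8), pattern 3+1+1. No other pattern occurs in this range, so the set of observed cycle types is {5, 3+1+1}. Among the candidates above, the only group containing elements of all these cycle types is A_5 (5T4) — each of C_5 (5T1), D_5 (5T2) lacks at least one of them. Hence G = A_5 (5T4), of order 60.

5T4: A_5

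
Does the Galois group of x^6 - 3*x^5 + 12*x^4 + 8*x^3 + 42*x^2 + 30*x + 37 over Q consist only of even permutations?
The polynomial is irreducible of degree 6 over Q. Its discriminant is -51837931415763, which is not a perfect square. A Galois group lies in the alternating group exactly when the discriminant is a square in Q, so the Galois group (C_6) is not contained in A_6.

No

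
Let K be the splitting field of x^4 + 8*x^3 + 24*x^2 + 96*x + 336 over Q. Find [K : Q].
12

The degree of the splitting field over Q equals the order of the Galois group, so first determine the group. The polynomial is an irreducible quartic over Q and its discriminant is 1358954496 = 36864^2, a perfect square, so the Galois group is contained in A_4. The resolvent cubic y^3 - 24*y^2 - 576*y + 1536 is irreducible over Q. An irreducible resolvent with square discriminant gives A_4. The Galois group A_4 (4T4) has order 12, so the splitting field has degree 12 over Q.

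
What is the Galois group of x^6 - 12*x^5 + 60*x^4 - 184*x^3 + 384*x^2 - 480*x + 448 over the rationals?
The polynomial f is an irreducible sextic over Q, so G = Gal(f/Q) is one of the 16 transitive subgroups 6T1, ..., 6T16 of S_6. The discriminant of f is -190210142896128, which is not a perfect square, so G is not contained in A_6. The transitive groups of degree 6 not contained in A_6 are: C_6 (6T1, order 6), S_3 (6T2, order 6), D_6 (6T3, order 12), C_3 x S_3 (6T5, order 18), A_4 x C_2 (6T6, order 24), S_4 (6T8, order 24), S_3 x S_3 (6T9, order 36), S_4 x C_2 (6T11, order 48), (S_3 x S_3) : C_2 (6T13, order 72), PGL(2,5) (6T14, order 120), S_6 (6T16, order 720). By Dedekind's theorem, for a prime p not dividing disc(f) the degrees of the irreducible factors of f mod p form the cycle type of an element of G. Factoring f modulo the 33 such primes p <= 149 (skipping 2, 3, which divide the discriminant), each new pattern first appears at: mod 5: f = (x^6 + 3x^5 + x^3 + 4x^2 + 3), pattern 6; mod 7: f = (x)(x + 2)(x + 6)(x^3 + x^2 + 5x + 2), pattern 3+1+1+1; mod 17: f = (x^2 + 3x + 1)(x^2 + 4x + 16)(x^2 + 15x + 11), pattern 2+2+2; mod 19: f = (x^3 + 13x^2 + 12x + 2)(x^3 + 13x^2 + 12x + 15), pattern 3+3; mod 73: f = (x + 24)(x + 40)(x + 42)(x + 56)(x + 58)(x + 60), pattern 1+1+1+1+1+1. No other pattern occurs in this range, so the set of observed cycle types is {6, 3+1+1+1, 2+2+2, 3+3, 1+1+1+1+1+1}. The candidates containing elements of all these cycle types are C_3 x S_3 (6T5) of order 18, S_3 x S_3 (6T9) of order 36, (S_3 x S_3) : C_2 (6T13) of order 72, S_6 (6T16) of order 720; the others are excluded. The observed types are precisely the cycle types that occur in C_3 x S_3 (6T5). Each of the other remaining candidates has further cycle types, and by the Chebotarev density theorem the matching factorization patterns would occur for a proportion of primes equal to their share of the group: S_3 x S_3 (6T9) additionally contains elements of type 2+2+1+1 (9 of its 36 elements, about 25% of primes); (S_3 x S_3) : C_2 (6T13) additionally contains elements of type 4+2, 3+2+1, 2+2+1+1, 2+1+1+1+1 (45 of its 72 elements, about 62% of primes); S_6 (6T16) additionally contains elements of type 5+1, 4+2, 4+1+1, 3+2+1, 2+2+1+1, 2+1+1+1+1 (504 of its 720 elements, about 70% of primes). None of the 33 primes tested shows any such pattern (for each of these groups the chance of that is below 10^-4), which rules them out. Hence G = C_3 x S_3 (6T5), of order 18.

C_3 x S_3 (order 18)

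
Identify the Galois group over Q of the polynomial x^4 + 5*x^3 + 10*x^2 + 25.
C_4 (order 4)

The polynomial is an irreducible quartic over Q and its discriminant is 9453125, which is not a perfect square, so the Galois group is not contained in A_4. The resolvent cubic y^3 - 10*y^2 - 100*y + 375 has exactly one rational root, so the Galois group is C_4 or D_4. The quartic becomes reducible over Q(sqrt(disc)), so the group is C_4.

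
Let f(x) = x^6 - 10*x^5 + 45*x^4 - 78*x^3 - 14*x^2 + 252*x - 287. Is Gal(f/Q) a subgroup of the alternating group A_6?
Yes

The polynomial is irreducible of degree 6 over Q. Its discriminant is 5729525925351424 = 75693632^2, a perfect square. A Galois group lies in the alternating group exactly when the discriminant is a square in Q, so the Galois group (A_4) is contained in A_6.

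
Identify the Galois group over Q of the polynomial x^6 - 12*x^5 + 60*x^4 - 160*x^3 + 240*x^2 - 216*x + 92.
6T15: A_6

The polynomial f is an irreducible sextic over Q, so G = Gal(f/Q) is one of the 16 transitive subgroups 6T1, ..., 6T16 of S_6. The discriminant of f is 746496000000 = 864000^2, a perfect square, so G is contained in A_6. The transitive groups of degree 6 contained in A_6 are: A_4 (6T4, order 12), S_4 (6T7, order 24), (C_3 x C_3) : C_4 (6T10, order 36), PSL(2,5) (6T12, order 60), A_6 (6T15, order 360). By Dedekind's theorem, for a prime p not dividing disc(f) the degrees of the irreducible factors of f mod p form the cycle type of an element of G. Factoring f modulo the 6 such primes p <= 23 (skipping 2, 3, 5, which divide the discriminant), each new pattern first appears at: mod 7: f = (x + 2)(x^5 + 4x^3 + 2x + 4), pattern 5+1; mod 23: f = (x)(x + 9)(x + 14)(x^3 + 11x^2 + 3x + 18), pattern 3+1+1+1. No other pattern occurs in this range, so the set of observed cycle types is {5+1, 3+1+1+1}. Among the candidates above, the only group containing elements of all these cycle types is A_6 (6T15) — each of A_4 (6T4), S_4 (6T7), (C_3 x C_3) : C_4 (6T10), PSL(2,5) (6T12) lacks at least one of them. Hence G = A_6 (6T15), of order 360.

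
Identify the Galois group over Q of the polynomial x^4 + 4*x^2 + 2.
C_4, the cyclic group of order 4

The polynomial is an irreducible quartic over Q and its discriminant is 2048, which is not a perfect square, so the Galois group is not contained in A_4. The resolvent cubic y^3 - 4*y^2 - 8*y + 32 has exactly one rational root, so the Galois group is C_4 or D_4. The quartic becomes reducible over Q(sqrt(disc)), so the group is C_4.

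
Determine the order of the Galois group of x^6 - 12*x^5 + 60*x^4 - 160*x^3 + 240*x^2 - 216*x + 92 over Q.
360

The degree of the splitting field over Q equals the order of the Galois group, so first determine the group. The polynomial f is an irreducible sextic over Q, so G = Gal(f/Q) is one of the 16 transitive subgroups 6T1, ..., 6T16 of S_6. The discriminant of f is 746496000000 = 864000^2, a perfect square, so G is contained in A_6. The transitive groups of degree 6 contained in A_6 are: A_4 (6T4, order 12), S_4 (6T7, order 24), (C_3 x C_3) : C_4 (6T10, order 36), PSL(2,5) (6T12, order 60), A_6 (6T15, order 360). By Dedekind's theorem, for a prime p not dividing disc(f) the degrees of the irreducible factors of f mod p form the cycle type of an element of G. Factoring f modulo the 6 such primes p <= 23 (skipping 2, 3, 5, which divide the discriminant), each new pattern first appears at: mod 7: f = (x + 2)(x^5 + 4x^3 + 2x + 4), pattern 5+1; mod 23: f = (x)(x + 9)(x + 14)(x^3 + 11x^2 + 3x + 18), pattern 3+1+1+1. No other pattern occurs in this range, so the set of observed cycle types is {5+1, 3+1+1+1}. Among the candidates above, the only group containing elements of all these cycle types is A_6 (6T15) — each of A_4 (6T4), S_4 (6T7), (C_3 x C_3) : C_4 (6T10), PSL(2,5) (6T12) lacks at least one of them. Hence G = A_6 (6T15), of order 360. The Galois group A_6 (6T15) has order 360, so the splitting field has degree 360 over Q.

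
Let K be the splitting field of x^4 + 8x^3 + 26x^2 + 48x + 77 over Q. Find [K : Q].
12

The degree of the splitting field over Q equals the order of the Galois group, so first determine the group. The polynomial is an irreducible quartic over Q and its discriminant is 12845056 = 3584^2, a perfect square, so the Galois group is contained in A_4. The resolvent cubic y^3 - 26*y^2 + 76*y + 776 is irreducible over Q. An irreducible resolvent with square discriminant gives A_4. The Galois group A_4 (4T4) has order 12, so the splitting field has degree 12 over Q.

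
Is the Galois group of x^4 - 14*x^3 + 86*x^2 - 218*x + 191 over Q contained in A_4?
Yes

The polynomial is irreducible of degree 4 over Q. Its discriminant is 5798464 = 2408^2, a perfect square. A Galois group lies in the alternating group exactly when the discriminant is a square in Q, so the Galois group (A_4) is contained in A_4.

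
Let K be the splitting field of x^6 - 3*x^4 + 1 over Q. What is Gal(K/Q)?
The polynomial f is an irreducible sextic over Q, so G = Gal(f/Q) is one of the 16 transitive subgroups 6T1, ..., 6T16 of S_6. The discriminant of f is -419904, which is not a perfect square, so G is not contained in A_6. The transitive groups of degree 6 not contained in A_6 are: C_6 (6T1, order 6), S_3 (6T2, order 6), D_6 (6T3, order 12), C_3 x S_3 (6T5, order 18), A_4 x C_2 (6T6, order 24), S_4 (6T8, order 24), S_3 x S_3 (6T9, order 36), S_4 x C_2 (6T11, order 48), (S_3 x S_3) : C_2 (6T13, order 72), PGL(2,5) (6T14, order 120), S_6 (6T16, order 720). By Dedekind's theorem, for a prime p not dividing disc(f) the degrees of the irreducible factors of f mod p form the cycle type of an element of G. Factoring f modulo the 33 such primes p <= 149 (skipping 2, 3, which divide the discriminant), each new pattern first appears at: mod 5: f = (x^3 + x^2 + 4x + 3)(x^3 + 4x^2 + 4x + 2), pattern 3+3; mod 7: f = (x^6 + 4x^4 + 1), pattern 6; mod 17: f = (x + 2)(x + 15)(x^2 + 6)(x^2 + 12), pattern 2+2+1+1; mod 19: f = (x + 6)(x + 7)(x + 12)(x + 13)(x^2 + 6), pattern 2+1+1+1+1; mod 71: f = (x^2 + 40)(x^2 + 45)(x^2 + 54), pattern 2+2+2. No other pattern occurs in this range, so the set of observed cycle types is {3+3, 6, 2+2+1+1, 2+1+1+1+1, 2+2+2}. The candidates containing elements of all these cycle types are A_4 x C_2 (6T6) of order 24, S_4 x C_2 (6T11) of order 48, (S_3 x S_3) : C_2 (6T13) of order 72, S_6 (6T16) of order 720; the others are excluded. The observed types are precisely the cycle types that occur in A_4 x C_2 (6T6) (apart from the identity). Each of the other remaining candidates has further cycle types, and by the Chebotarev density theorem the matching factorization patterns would occur for a proportion of primes equal to their share of the group: S_4 x C_2 (6T11) additionally contains elements of type 4+2, 4+1+1 (12 of its 48 elements, about 25% of primes); (S_3 x S_3) : C_2 (6T13) additionally contains elements of type 4+2, 3+2+1, 3+1+1+1 (34 of its 72 elements, about 47% of primes); S_6 (6T16) additionally contains elements of type 5+1, 4+2, 4+1+1, 3+2+1, 3+1+1+1 (484 of its 720 elements, about 67% of primes). None of the 33 primes tested shows any such pattern (for each of these groups the chance of that is below 10^-4), which rules them out. Hence G = A_4 x C_2 (6T6), of order 24.

A_4 x C_2 (order 24)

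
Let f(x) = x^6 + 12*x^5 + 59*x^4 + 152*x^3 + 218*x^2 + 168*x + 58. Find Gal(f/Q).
The polynomial f is an irreducible sextic over Q, so G = Gal(f/Q) is one of the 16 transitive subgroups 6T1, ..., 6T16 of S_6. The discriminant of f is -5120000, which is not a perfect square, so G is not contained in A_6. The transitive groups of degree 6 not contained in A_6 are: C_6 (6T1, order 6), S_3 (6T2, order 6), D_6 (6T3, order 12), C_3 x S_3 (6T5, order 18), A_4 x C_2 (6T6, order 24), S_4 (6T8, order 24), S_3 x S_3 (6T9, order 36), S_4 x C_2 (6T11, order 48), (S_3 x S_3) : C_2 (6T13, order 72), PGL(2,5) (6T14, order 120), S_6 (6T16, order 720). By Dedekind's theorem, for a prime p not dividing disc(f) the degrees of the irreducible factors of f mod p form the cycle type of an element of G. Factoring f modulo the 22 such primes p <= 89 (skipping 2, 5, which divide the discriminant), each new pattern first appears at: mod 3: f = (x^3 + x^2 + x + 2)(x^3 + 2x^2 + 2x + 2), pattern 3+3; mod 7: f = (x^2 + 3x + 1)(x^2 + 4x + 6)(x^2 + 5x + 5), pattern 2+2+2; mod 13: f = (x + 6)(x + 11)(x^4 + 8x^3 + x + 6), pattern 4+1+1; mod 43: f = (x + 14)(x + 33)(x^2 + 4x + 8)(x^2 + 4x + 14), pattern 2+2+1+1. No other pattern occurs in this range, so the set of observed cycle types is {3+3, 2+2+2, 4+1+1, 2+2+1+1}. The candidates containing elements of all these cycle types are S_4 (6T8) of order 24, S_4 x C_2 (6T11) of order 48, PGL(2,5) (6T14) of order 120, S_6 (6T16) of order 720; the others are excluded. The observed types are precisely the cycle types that occur in S_4 (6T8) (apart from the identity). Each of the other remaining candidates has further cycle types, and by the Chebotarev density theorem the matching factorization patterns would occur for a proportion of primes equal to their share of the group: S_4 x C_2 (6T11) additionally contains elements of type 6, 4+2, 2+1+1+1+1 (17 of its 48 elements, about 35% of primes); PGL(2,5) (6T14) additionally contains elements of type 6, 5+1 (44 of its 120 elements, about 37% of primes); S_6 (6T16) additionally contains elements of type 6, 5+1, 4+2, 3+2+1, 3+1+1+1, 2+1+1+1+1 (529 of its 720 elements, about 73% of primes). None of the 22 primes tested shows any such pattern (for each of these groups the chance of that is below 10^-4), which rules them out. Hence G = S_4 (6T8), of order 24.

S_4 (also written S4-)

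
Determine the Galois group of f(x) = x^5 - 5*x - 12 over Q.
The polynomial f is an irreducible quintic over Q, so G = Gal(f/Q) is a transitive subgroup of S_5: one of C_5 (5T1, order 5), D_5 (5T2, order 10), F_20 (5T3, order 20), A_5 (5T4, order 60) or S_5 (5T5, order 120). The discriminant of f is 64000000 = 8000^2, a perfect square, so G is contained in A_5. The transitive groups of degree 5 contained in A_5 are: C_5 (5T1, order 5), D_5 (5T2, order 10), A_5 (5T4, order 60). By Dedekind's theorem, for a prime p not dividing disc(f) the degrees of the irreducible factors of f mod p form the cycle type of an element of G. Factoring f modulo the 23 such primes p <= 97 (skipping 2, 5, which divide the discriminant), each new pattern first appears at: mod 3: f = (x)(x^2 + x + 2)(x^2 + 2x + 2), pattern 2+2+1; mod 7: f = (x^5 + 2x + 2), pattern 5. No other pattern occurs in this range, so the set of observed cycle types is {2+2+1, 5}. The candidates containing elements of all these cycle types are D_5 (5T2) of order 10, A_5 (5T4) of order 60; the others are excluded. The observed types are precisely the cycle types that occur in D_5 (5T2) (apart from the identity). Each of the other remaining candidates has further cycle types, and by the Chebotarev density theorem the matching factorization patterns would occur for a proportion of primes equal to their share of the group: A_5 (5T4) additionally contains elements of type 3+1+1 (20 of its 60 elements, about 33% of primes). None of the 23 primes tested shows any such pattern (for each of these groups the chance of that is below 10^-4), which rules them out. Hence G = D_5 (5T2), of order 10.

5T2: D_5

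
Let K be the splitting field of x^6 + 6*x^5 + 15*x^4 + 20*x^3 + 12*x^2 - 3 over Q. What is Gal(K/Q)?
A_4, A_4 acting on 6 points

The polynomial f is an irreducible sextic over Q, so G = Gal(f/Q) is one of the 16 transitive subgroups 6T1, ..., 6T16 of S_6. The discriminant of f is 419904 = 648^2, a perfect square, so G is contained in A_6. The transitive groups of degree 6 contained in A_6 are: A_4 (6T4, order 12), S_4 (6T7, order 24), (C_3 x C_3) : C_4 (6T10, order 36), PSL(2,5) (6T12, order 60), A_6 (6T15, order 360). By Dedekind's theorem, for a prime p not dividing disc(f) the degrees of the irreducible factors of f mod p form the cycle type of an element of G. Factoring f modulo the 33 such primes p <= 149 (skipping 2, 3, which divide the discriminant), each new pattern first appears at: mod 5: f = (x^3 + 2x^2 + 4x + 2)(x^3 + 4x^2 + 3x + 1), pattern 3+3; mod 17: f = (x + 3)(x + 16)(x^2 + 2x + 8)(x^2 + 2x + 15), pattern 2+2+1+1; mod 71: f = (x + 5)(x + 6)(x + 33)(x + 40)(x + 67)(x + 68), pattern 1+1+1+1+1+1. No other pattern occurs in this range, so the set of observed cycle types is {3+3, 2+2+1+1, 1+1+1+1+1+1}. The candidates containing elements of all these cycle types are A_4 (6T4) of order 12, S_4 (6T7) of order 24, (C_3 x C_3) : C_4 (6T10) of order 36, PSL(2,5) (6T12) of order 60, A_6 (6T15) of order 360; the others are excluded. The observed types are precisely the cycle types that occur in A_4 (6T4). Each of the other remaining candidates has further cycle types, and by the Chebotarev density theorem the matching factorization patterns would occur for a proportion of primes equal to their share of the group: S_4 (6T7) additionally contains elements of type 4+2 (6 of its 24 elements, about 25% of primes); (C_3 x C_3) : C_4 (6T10) additionally contains elements of type 4+2, 3+1+1+1 (22 of its 36 elements, about 61% of primes); PSL(2,5) (6T12) additionally contains elements of type 5+1 (24 of its 60 elements, about 40% of primes); A_6 (6T15) additionally contains elements of type 5+1, 4+2, 3+1+1+1 (274 of its 360 elements, about 76% of primes). None of the 33 primes tested shows any such pattern (for each of these groups the chance of that is below 10^-4), which rules them out. Hence G = A_4 (6T4), of order 12.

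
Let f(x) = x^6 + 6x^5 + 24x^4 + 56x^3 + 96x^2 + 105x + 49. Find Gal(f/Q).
The polynomial f is an irreducible sextic over Q, so G = Gal(f/Q) is one of the 16 transitive subgroups 6T1, ..., 6T16 of S_6. The discriminant of f is -68755887963, which is not a perfect square, so G is not contained in A_6. The transitive groups of degree 6 not contained in A_6 are: C_6 (6T1, order 6), S_3 (6T2, order 6), D_6 (6T3, order 12), C_3 x S_3 (6T5, order 18), A_4 x C_2 (6T6, order 24), S_4 (6T8, order 24), S_3 x S_3 (6T9, order 36), S_4 x C_2 (6T11, order 48), (S_3 x S_3) : C_2 (6T13, order 72), PGL(2,5) (6T14, order 120), S_6 (6T16, order 720). By Dedekind's theorem, for a prime p not dividing disc(f) the degrees of the irreducible factors of f mod p form the cycle type of an element of G. Factoring f modulo the 33 such primes p <= 151 (skipping 3, 7, 89, which divide the discriminant), each new pattern first appears at: mod 2: f = (x^6 + x + 1), pattern 6; mod 13: f = (x + 4)(x + 5)(x + 7)(x^3 + 3x^2 + 10x + 1), pattern 3+1+1+1; mod 17: f = (x^2 + 7x + 1)(x^2 + 8x + 6)(x^2 + 8x + 11), pattern 2+2+2; mod 19: f = (x^3 + 3x^2 + 4x + 6)(x^3 + 3x^2 + 11x + 5), pattern 3+3; mod 73: f = (x + 25)(x + 37)(x + 44)(x + 55)(x + 68)(x + 69), pattern 1+1+1+1+1+1. No other pattern occurs in this range, so the set of observed cycle types is {6, 3+1+1+1, 2+2+2, 3+3, 1+1+1+1+1+1}. The candidates containing elements of all these cycle types are C_3 x S_3 (6T5) of order 18, S_3 x S_3 (6T9) of order 36, (S_3 x S_3) : C_2 (6T13) of order 72, S_6 (6T16) of order 720; the others are excluded. The observed types are precisely the cycle types that occur in C_3 x S_3 (6T5). Each of the other remaining candidates has further cycle types, and by the Chebotarev density theorem the matching factorization patterns would occur for a proportion of primes equal to their share of the group: S_3 x S_3 (6T9) additionally contains elements of type 2+2+1+1 (9 of its 36 elements, about 25% of primes); (S_3 x S_3) : C_2 (6T13) additionally contains elements of type 4+2, 3+2+1, 2+2+1+1, 2+1+1+1+1 (45 of its 72 elements, about 62% of primes); S_6 (6T16) additionally contains elements of type 5+1, 4+2, 4+1+1, 3+2+1, 2+2+1+1, 2+1+1+1+1 (504 of its 720 elements, about 70% of primes). None of the 33 primes tested shows any such pattern (for each of these groups the chance of that is below 10^-4), which rules them out. Hence G = C_3 x S_3 (6T5), of order 18.

C_3 x S_3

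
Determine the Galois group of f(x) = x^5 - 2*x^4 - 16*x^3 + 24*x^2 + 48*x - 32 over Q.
The polynomial f is an irreducible quintic over Q, so G = Gal(f/Q) is a transitive subgroup of S_5: one of C_5 (5T1, order 5), D_5 (5T2, order 10), F_20 (5T3, order 20), A_5 (5T4, order 60) or S_5 (5T5, order 120). The discriminant of f is 15352201216 = 123904^2, a perfect square, so G is contained in A_5. The transitive groups of degree 5 contained in A_5 are: C_5 (5T1, order 5), D_5 (5T2, order 10), A_5 (5T4, order 60). By Dedekind's theorem, for a prime p not dividing disc(f) the degrees of the irreducible factors of f mod p form the cycle type of an element of G. Factoring f modulo the 14 such primes p <= 53 (skipping 2, 11, which divide the discriminant), each new pattern first appears at: mod 3: f = (x^5 + x^4 + 2x^3 + 1), pattern 5; mod 23: f = (x + 5)(x + 8)(x + 12)(x + 20)(x + 22), pattern 1+1+1+1+1. No other pattern occurs in this range, so the set of observed cycle types is {5, 1+1+1+1+1}. The candidates containing elements of all these cycle types are C_5 (5T1) of order 5, D_5 (5T2) of order 10, A_5 (5T4) of order 60; the others are excluded. The observed types are precisely the cycle types that occur in C_5 (5T1). Each of the other remaining candidates has further cycle types, and by the Chebotarev density theorem the matching factorization patterns would occur for a proportion of primes equal to their share of the group: D_5 (5T2) additionally contains elements of type 2+2+1 (5 of its 10 elements, about 50% of primes); A_5 (5T4) additionally contains elements of type 3+1+1, 2+2+1 (35 of its 60 elements, about 58% of primes). None of the 14 primes tested shows any such pattern (for each of these groups the chance of that is below 10^-4), which rules them out. Hence G = C_5 (5T1), of order 5.

5T1: C_5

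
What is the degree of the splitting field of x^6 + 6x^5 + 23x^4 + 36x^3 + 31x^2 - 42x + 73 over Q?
72

The degree of the splitting field over Q equals the order of the Galois group, so first determine the group. The polynomial f is an irreducible sextic over Q, so G = Gal(f/Q) is one of the 16 transitive subgroups 6T1, ..., 6T16 of S_6. The discriminant of f is -201485505789952, which is not a perfect square, so G is not contained in A_6. The transitive groups of degree 6 not contained in A_6 are: C_6 (6T1, order 6), S_3 (6T2, order 6), D_6 (6T3, order 12), C_3 x S_3 (6T5, order 18), A_4 x C_2 (6T6, order 24), S_4 (6T8, order 24), S_3 x S_3 (6T9, order 36), S_4 x C_2 (6T11, order 48), (S_3 x S_3) : C_2 (6T13, order 72), PGL(2,5) (6T14, order 120), S_6 (6T16, order 720). By Dedekind's theorem, for a prime p not dividing disc(f) the degrees of the irreducible factors of f mod p form the cycle type of an element of G. Factoring f modulo the 29 such primes p <= 113 (skipping 2, which divides the discriminant), each new pattern first appears at: mod 3: f = (x^6 + 2x^4 + x^2 + 1), pattern 6; mod 5: f = (x + 3)(x^2 + 2)(x^3 + 3x^2 + 2x + 3), pattern 3+2+1; mod 7: f = (x^2 + 4x + 6)(x^4 + 2x^3 + 2x^2 + 2x + 4), pattern 4+2; mod 17: f = (x^3 + 3x^2 + 7x + 12)(x^3 + 3x^2 + 7x + 16), pattern 3+3; mod 19: f = (x^2 + x + 9)(x^2 + 8x + 17)(x^2 + 16x + 16), pattern 2+2+2; mod 37: f = (x + 7)(x + 33)(x^2 + 7x + 35)(x^2 + 33x + 35), pattern 2+2+1+1; mod 41: f = (x + 8)(x + 38)(x + 39)(x^3 + 3x^2 + 7x + 28), pattern 3+1+1+1; mod 113: f = (x + 68)(x + 69)(x + 72)(x + 92)(x^2 + 44x + 3), pattern 2+1+1+1+1. No other pattern occurs in this range, so the set of observed cycle types is {6, 3+2+1, 4+2, 3+3, 2+2+2, 2+2+1+1, 3+1+1+1, 2+1+1+1+1}. The candidates containing elements of all these cycle types are (S_3 x S_3) : C_2 (6T13) of order 72, S_6 (6T16) of order 720; the others are excluded. The observed types are precisely the cycle types that occur in (S_3 x S_3) : C_2 (6T13) (apart from the identity). Each of the other remaining candidates has further cycle types, and by the Chebotarev density theorem the matching factorization patterns would occur for a proportion of primes equal to their share of the group: S_6 (6T16) additionally contains elements of type 5+1, 4+1+1 (234 of its 720 elements, about 32% of primes). None of the 29 primes tested shows any such pattern (for each of these groups the chance of that is below 10^-4), which rules them out. Hence G = (S_3 x S_3) : C_2 (6T13), of order 72. The Galois group (S_3 x S_3) : C_2 (6T13) has order 72, so the splitting field has degree 72 over Q.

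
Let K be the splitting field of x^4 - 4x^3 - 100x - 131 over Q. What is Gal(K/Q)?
D_4, the dihedral group of order 8

The polynomial is an irreducible quartic over Q and its discriminant is -4842332928, which is not a perfect square, so the Galois group is not contained in A_4. The resolvent cubic y^3 + 924*y - 7904 has exactly one rational root, so the Galois group is C_4 or D_4. The quartic remains irreducible over Q(sqrt(disc)), so the group is D_4.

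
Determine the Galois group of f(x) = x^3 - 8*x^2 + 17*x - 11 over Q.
The polynomial is an irreducible cubic over Q and its discriminant is -23, which is not a perfect square. For an irreducible cubic, a non-square discriminant gives Galois group S_3.

S_3, the symmetric group on 3 letters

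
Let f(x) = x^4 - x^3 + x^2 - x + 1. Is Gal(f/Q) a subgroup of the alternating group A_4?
No

The polynomial is irreducible of degree 4 over Q. Its discriminant is 125, which is not a perfect square. A Galois group lies in the alternating group exactly when the discriminant is a square in Q, so the Galois group (C_4) is not contained in A_4.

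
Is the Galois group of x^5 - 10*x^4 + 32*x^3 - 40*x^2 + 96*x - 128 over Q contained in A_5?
The polynomial is irreducible of degree 5 over Q. Its discriminant is 589639450624, which is not a perfect square. A Galois group lies in the alternating group exactly when the discriminant is a square in Q, so the Galois group (S_5) is not contained in A_5.

No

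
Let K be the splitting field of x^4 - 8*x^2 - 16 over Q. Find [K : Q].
8

The degree of the splitting field over Q equals the order of the Galois group, so first determine the group. The polynomial is an irreducible quartic over Q and its discriminant is -4194304, which is not a perfect square, so the Galois group is not contained in A_4. The resolvent cubic y^3 + 8*y^2 + 64*y + 512 has exactly one rational root, so the Galois group is C_4 or D_4. The quartic remains irreducible over Q(sqrt(disc)), so the group is D_4. The Galois group D_4 (4T3) has order 8, so the splitting field has degree 8 over Q.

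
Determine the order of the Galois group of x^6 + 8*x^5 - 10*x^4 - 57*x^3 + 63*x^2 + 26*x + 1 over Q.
The degree of the splitting field over Q equals the order of the Galois group, so first determine the group. The polynomial f is an irreducible sextic over Q, so G = Gal(f/Q) is one of the 16 transitive subgroups 6T1, ..., 6T16 of S_6. The discriminant of f is 3646117689361 = 1909481^2, a perfect square, so G is contained in A_6. The transitive groups of degree 6 contained in A_6 are: A_4 (6T4, order 12), S_4 (6T7, order 24), (C_3 x C_3) : C_4 (6T10, order 36), PSL(2,5) (6T12, order 60), A_6 (6T15, order 360). By Dedekind's theorem, for a prime p not dividing disc(f) the degrees of the irreducible factors of f mod p form the cycle type of an element of G. Factoring f modulo the 21 such primes p <= 83 (skipping 7, 19, which divide the discriminant), each new pattern first appears at: mod 2: f = (x + 1)(x^5 + x^4 + x^3 + x + 1), pattern 5+1; mod 11: f = (x^3 + x^2 + 2x + 9)(x^3 + 7x^2 + 3x + 5), pattern 3+3; mod 61: f = (x + 2)(x + 25)(x^2 + 21x + 1)(x^2 + 21x + 11), pattern 2+2+1+1. No other pattern occurs in this range, so the set of observed cycle types is {5+1, 3+3, 2+2+1+1}. The candidates containing elements of all these cycle types are PSL(2,5) (6T12) of order 60, A_6 (6T15) of order 360; the others are excluded. The observed types are precisely the cycle types that occur in PSL(2,5) (6T12) (apart from the identity). Each of the other remaining candidates has further cycle types, and by the Chebotarev density theorem the matching factorization patterns would occur for a proportion of primes equal to their share of the group: A_6 (6T15) additionally contains elements of type 4+2, 3+1+1+1 (130 of its 360 elements, about 36% of primes). None of the 21 primes tested shows any such pattern (for each of these groups the chance of that is below 10^-4), which rules them out. Hence G = PSL(2,5) (6T12), of order 60. The Galois group PSL(2,5) (6T12) has order 60, so the splitting field has degree 60 over Q.

60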